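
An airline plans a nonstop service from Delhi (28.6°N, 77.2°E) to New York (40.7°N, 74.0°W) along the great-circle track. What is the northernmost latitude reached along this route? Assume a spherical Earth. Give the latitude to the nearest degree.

The great circle lies in the plane with unit normal n̂ = (p₁ × p₂)/|p₁ × p₂|.
Here n̂_z ≈ -0.333; the vertex latitude is φ_max = arccos|n̂_z| ≈ 70.5°.

≈ 71°N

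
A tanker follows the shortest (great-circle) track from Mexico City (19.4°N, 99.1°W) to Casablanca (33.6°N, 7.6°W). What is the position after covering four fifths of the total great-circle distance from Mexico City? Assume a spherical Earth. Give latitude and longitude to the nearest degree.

Write both endpoints as unit vectors p₁, p₂ with components (cos φ cos λ, cos φ sin λ, sin φ).
The central angle between the endpoints is δ = arccos(p₁·p₂) ≈ 1.407 rad (80.6°).
Interpolate at f = 4/5 with slerp weights a = sin((1−f)δ)/sin δ ≈ 0.281, b = sin(fδ)/sin δ ≈ 0.915.
p = a·p₁ + b·p₂ ≈ (0.713, -0.363, 0.600); φ = arcsin(p_z) ≈ 36.85°, λ = atan2(p_y, p_x) ≈ -26.97°.

≈ 37°N, 27°W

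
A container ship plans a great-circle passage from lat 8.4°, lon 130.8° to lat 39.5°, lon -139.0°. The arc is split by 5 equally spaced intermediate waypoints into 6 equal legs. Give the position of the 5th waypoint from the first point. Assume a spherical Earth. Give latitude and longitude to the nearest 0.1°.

≈ lat 39.7°, lon -157.4°

Write both endpoints as unit vectors p₁, p₂ with components (cos φ cos λ, cos φ sin λ, sin φ).
The central angle between the endpoints is δ = arccos(p₁·p₂) ≈ 1.480 rad (84.8°).
Interpolate at f = 5/6 with slerp weights a = sin((1−f)δ)/sin δ ≈ 0.245, b = sin(fδ)/sin δ ≈ 0.948.
p = a·p₁ + b·p₂ ≈ (-0.710, -0.296, 0.639); φ = arcsin(p_z) ≈ 39.68°, λ = atan2(p_y, p_x) ≈ -157.38°.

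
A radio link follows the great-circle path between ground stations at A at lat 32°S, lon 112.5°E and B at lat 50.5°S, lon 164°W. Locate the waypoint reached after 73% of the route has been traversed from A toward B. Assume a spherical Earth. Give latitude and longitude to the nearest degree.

Write both endpoints as unit vectors p₁, p₂ with components (cos φ cos λ, cos φ sin λ, sin φ).
The central angle between the endpoints is δ = arccos(p₁·p₂) ≈ 1.082 rad (62.0°).
Interpolate at f = 0.73 with slerp weights a = sin((1−f)δ)/sin δ ≈ 0.326, b = sin(fδ)/sin δ ≈ 0.804.
p = a·p₁ + b·p₂ ≈ (-0.598, 0.115, -0.794); φ = arcsin(p_z) ≈ -52.52°, λ = atan2(p_y, p_x) ≈ 169.15°.

≈ lat 53°S, lon 169°E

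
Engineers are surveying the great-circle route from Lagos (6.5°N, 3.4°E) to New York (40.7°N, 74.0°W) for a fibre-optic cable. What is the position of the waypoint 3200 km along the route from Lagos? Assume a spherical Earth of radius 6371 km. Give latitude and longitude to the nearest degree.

≈ 24°N, 20°W

Convert each endpoint to a unit vector on the sphere (x = cos φ cos λ, y = cos φ sin λ, z = sin φ).
The central angle between the endpoints is δ = arccos(p₁·p₂) ≈ 1.330 rad (76.2°). The total great-circle distance is δ·R ≈ 1.330 × 6371 ≈ 8476 km, so the target fraction is f = 3200/8476 ≈ 0.378.
Interpolate at f ≈ 0.378 with slerp weights a = sin((1−f)δ)/sin δ ≈ 0.758, b = sin(fδ)/sin δ ≈ 0.496.
p = a·p₁ + b·p₂ ≈ (0.856, -0.317, 0.409); φ = arcsin(p_z) ≈ 24.15°, λ = atan2(p_y, p_x) ≈ -20.30°.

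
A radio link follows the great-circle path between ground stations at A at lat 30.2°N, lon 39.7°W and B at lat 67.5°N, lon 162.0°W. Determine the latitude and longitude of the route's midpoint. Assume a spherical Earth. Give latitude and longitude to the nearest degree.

From cos δ = sin φ₁ sin φ₂ + cos φ₁ cos φ₂ cos Δλ, the central angle is δ ≈ 1.279 rad (73.3°).
Interpolate at f = 1/2 with slerp weights a = sin((1−f)δ)/sin δ ≈ 0.623, b = sin(fδ)/sin δ ≈ 0.623.
p = a·p₁ + b·p₂ ≈ (0.188, -0.418, 0.889); φ = arcsin(p_z) ≈ 62.75°, λ = atan2(p_y, p_x) ≈ -65.82°.

≈ lat 63°N, lon 66°W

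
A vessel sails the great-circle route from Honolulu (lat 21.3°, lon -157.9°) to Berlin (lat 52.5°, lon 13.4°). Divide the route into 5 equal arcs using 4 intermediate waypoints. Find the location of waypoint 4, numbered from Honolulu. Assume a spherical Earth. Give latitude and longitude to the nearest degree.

From cos δ = sin φ₁ sin φ₂ + cos φ₁ cos φ₂ cos Δλ, the central angle is δ ≈ 1.847 rad (105.8°).
Interpolate at f = 4/5 with slerp weights a = sin((1−f)δ)/sin δ ≈ 0.375, b = sin(fδ)/sin δ ≈ 1.035.
p = a·p₁ + b·p₂ ≈ (0.289, 0.014, 0.957); φ = arcsin(p_z) ≈ 73.19°, λ = atan2(p_y, p_x) ≈ 2.87°.

≈ lat 73°, lon 3°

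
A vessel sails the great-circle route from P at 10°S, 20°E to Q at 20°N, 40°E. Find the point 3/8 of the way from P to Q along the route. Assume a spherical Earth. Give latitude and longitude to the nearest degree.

Write both endpoints as unit vectors p₁, p₂ with components (cos φ cos λ, cos φ sin λ, sin φ).
The central angle between the endpoints is δ = arccos(p₁·p₂) ≈ 0.626 rad (35.9°).
Interpolate at f = 3/8 with slerp weights a = sin((1−f)δ)/sin δ ≈ 0.651, b = sin(fδ)/sin δ ≈ 0.397.
p = a·p₁ + b·p₂ ≈ (0.888, 0.459, 0.023); φ = arcsin(p_z) ≈ 1.30°, λ = atan2(p_y, p_x) ≈ 27.33°.

≈ 1°N, 27°E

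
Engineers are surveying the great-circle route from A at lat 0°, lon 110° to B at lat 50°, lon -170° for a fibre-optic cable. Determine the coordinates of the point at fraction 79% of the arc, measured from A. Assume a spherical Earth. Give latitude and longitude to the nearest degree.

≈ lat 45°, lon 165°

Write both endpoints as unit vectors p₁, p₂ with components (cos φ cos λ, cos φ sin λ, sin φ).
The central angle between the endpoints is δ = arccos(p₁·p₂) ≈ 1.459 rad (83.6°).
Interpolate at f = 0.79 with slerp weights a = sin((1−f)δ)/sin δ ≈ 0.304, b = sin(fδ)/sin δ ≈ 0.920.
p = a·p₁ + b·p₂ ≈ (-0.686, 0.183, 0.704); φ = arcsin(p_z) ≈ 44.78°, λ = atan2(p_y, p_x) ≈ 165.10°.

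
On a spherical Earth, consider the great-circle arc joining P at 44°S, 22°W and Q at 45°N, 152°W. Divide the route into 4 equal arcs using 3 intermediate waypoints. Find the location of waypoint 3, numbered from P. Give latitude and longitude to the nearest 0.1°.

≈ 26.8°N, 112.6°W

The haversine formula gives a central angle δ ≈ 2.529 rad (144.9°) between the endpoints.
Interpolate at f = 3/4 with slerp weights a = sin((1−f)δ)/sin δ ≈ 1.028, b = sin(fδ)/sin δ ≈ 1.648.
p = a·p₁ + b·p₂ ≈ (-0.343, -0.824, 0.451); φ = arcsin(p_z) ≈ 26.81°, λ = atan2(p_y, p_x) ≈ -112.61°.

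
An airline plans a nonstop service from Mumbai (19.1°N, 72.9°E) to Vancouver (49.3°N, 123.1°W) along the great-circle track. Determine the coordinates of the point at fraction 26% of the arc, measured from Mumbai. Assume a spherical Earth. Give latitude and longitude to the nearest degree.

Convert each endpoint to a unit vector on the sphere (x = cos φ cos λ, y = cos φ sin λ, z = sin φ).
The central angle between the endpoints is δ = arccos(p₁·p₂) ≈ 1.922 rad (110.1°).
Interpolate at f = 0.26 with slerp weights a = sin((1−f)δ)/sin δ ≈ 1.053, b = sin(fδ)/sin δ ≈ 0.510.
p = a·p₁ + b·p₂ ≈ (0.111, 0.673, 0.732); φ = arcsin(p_z) ≈ 47.03°, λ = atan2(p_y, p_x) ≈ 80.64°.

≈ 47°N, 81°E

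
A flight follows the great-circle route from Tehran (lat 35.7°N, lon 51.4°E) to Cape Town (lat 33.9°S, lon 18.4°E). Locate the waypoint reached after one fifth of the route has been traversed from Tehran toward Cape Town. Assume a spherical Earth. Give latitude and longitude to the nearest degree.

≈ lat 22°N, lon 44°E

Convert each endpoint to a unit vector on the sphere (x = cos φ cos λ, y = cos φ sin λ, z = sin φ).
The central angle between the endpoints is δ = arccos(p₁·p₂) ≈ 1.329 rad (76.1°).
Interpolate at f = 1/5 with slerp weights a = sin((1−f)δ)/sin δ ≈ 0.900, b = sin(fδ)/sin δ ≈ 0.270.
p = a·p₁ + b·p₂ ≈ (0.669, 0.642, 0.374); φ = arcsin(p_z) ≈ 21.98°, λ = atan2(p_y, p_x) ≈ 43.82°.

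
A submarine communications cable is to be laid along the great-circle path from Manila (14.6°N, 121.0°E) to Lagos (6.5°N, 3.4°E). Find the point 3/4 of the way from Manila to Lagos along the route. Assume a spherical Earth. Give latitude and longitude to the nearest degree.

≈ 15°N, 31°E

Write both endpoints as unit vectors p₁, p₂ with components (cos φ cos λ, cos φ sin λ, sin φ).
The central angle between the endpoints is δ = arccos(p₁·p₂) ≈ 2.001 rad (114.6°).
Interpolate at f = 3/4 with slerp weights a = sin((1−f)δ)/sin δ ≈ 0.528, b = sin(fδ)/sin δ ≈ 1.097.
p = a·p₁ + b·p₂ ≈ (0.826, 0.502, 0.257); φ = arcsin(p_z) ≈ 14.91°, λ = atan2(p_y, p_x) ≈ 31.32°.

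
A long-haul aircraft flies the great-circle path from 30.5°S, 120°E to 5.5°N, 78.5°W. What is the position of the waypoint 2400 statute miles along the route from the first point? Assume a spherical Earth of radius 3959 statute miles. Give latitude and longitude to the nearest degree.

Write both endpoints as unit vectors p₁, p₂ with components (cos φ cos λ, cos φ sin λ, sin φ).
The central angle between the endpoints is δ = arccos(p₁·p₂) ≈ 2.610 rad (149.5°). The total great-circle distance is δ·R ≈ 2.610 × 3959 ≈ 10333 mi, so the target fraction is f = 2400/10333 ≈ 0.232.
Interpolate at f ≈ 0.232 with slerp weights a = sin((1−f)δ)/sin δ ≈ 1.791, b = sin(fδ)/sin δ ≈ 1.124.
p = a·p₁ + b·p₂ ≈ (-0.548, 0.240, -0.801); φ = arcsin(p_z) ≈ -53.23°, λ = atan2(p_y, p_x) ≈ 156.38°.

≈ 53°S, 156°E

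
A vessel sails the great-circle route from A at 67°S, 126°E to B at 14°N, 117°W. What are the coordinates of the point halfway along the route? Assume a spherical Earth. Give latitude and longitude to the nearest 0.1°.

≈ 38.1°S, 140.7°W

Convert each endpoint to a unit vector on the sphere (x = cos φ cos λ, y = cos φ sin λ, z = sin φ).
The central angle between the endpoints is δ = arccos(p₁·p₂) ≈ 1.977 rad (113.3°).
Interpolate at f = 1/2 with slerp weights a = sin((1−f)δ)/sin δ ≈ 0.909, b = sin(fδ)/sin δ ≈ 0.909.
p = a·p₁ + b·p₂ ≈ (-0.609, -0.498, -0.617); φ = arcsin(p_z) ≈ -38.08°, λ = atan2(p_y, p_x) ≈ -140.70°.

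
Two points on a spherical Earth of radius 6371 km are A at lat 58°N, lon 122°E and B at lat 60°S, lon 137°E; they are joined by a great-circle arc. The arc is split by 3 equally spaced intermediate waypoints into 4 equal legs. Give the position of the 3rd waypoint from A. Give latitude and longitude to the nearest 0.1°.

Convert each endpoint to a unit vector on the sphere (x = cos φ cos λ, y = cos φ sin λ, z = sin φ).
The central angle between the endpoints is δ = arccos(p₁·p₂) ≈ 2.070 rad (118.6°).
Interpolate at f = 3/4 with slerp weights a = sin((1−f)δ)/sin δ ≈ 0.563, b = sin(fδ)/sin δ ≈ 1.139.
p = a·p₁ + b·p₂ ≈ (-0.575, 0.641, -0.508); φ = arcsin(p_z) ≈ -30.55°, λ = atan2(p_y, p_x) ≈ 131.85°.

≈ lat 30.6°S, lon 131.9°E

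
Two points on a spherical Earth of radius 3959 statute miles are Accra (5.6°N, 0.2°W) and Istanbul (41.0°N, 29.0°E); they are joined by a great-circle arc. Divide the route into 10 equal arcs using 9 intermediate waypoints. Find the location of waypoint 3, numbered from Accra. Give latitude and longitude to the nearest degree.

Write both endpoints as unit vectors p₁, p₂ with components (cos φ cos λ, cos φ sin λ, sin φ).
The central angle between the endpoints is δ = arccos(p₁·p₂) ≈ 0.767 rad (44.0°).
Interpolate at f = 3/10 with slerp weights a = sin((1−f)δ)/sin δ ≈ 0.737, b = sin(fδ)/sin δ ≈ 0.329.
p = a·p₁ + b·p₂ ≈ (0.951, 0.118, 0.288); φ = arcsin(p_z) ≈ 16.71°, λ = atan2(p_y, p_x) ≈ 7.06°.

≈ 17°N, 7°E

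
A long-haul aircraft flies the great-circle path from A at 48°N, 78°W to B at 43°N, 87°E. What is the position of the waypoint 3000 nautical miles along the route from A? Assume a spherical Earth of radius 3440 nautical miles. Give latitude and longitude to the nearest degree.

Write both endpoints as unit vectors p₁, p₂ with components (cos φ cos λ, cos φ sin λ, sin φ).
The central angle between the endpoints is δ = arccos(p₁·p₂) ≈ 1.537 rad (88.0°). The total great-circle distance is δ·R ≈ 1.537 × 3440 ≈ 5286 nmi, so the target fraction is f = 3000/5286 ≈ 0.568.
Interpolate at f ≈ 0.568 with slerp weights a = sin((1−f)δ)/sin δ ≈ 0.617, b = sin(fδ)/sin δ ≈ 0.766.
p = a·p₁ + b·p₂ ≈ (0.115, 0.156, 0.981); φ = arcsin(p_z) ≈ 78.84°, λ = atan2(p_y, p_x) ≈ 53.50°.

≈ 79°N, 54°E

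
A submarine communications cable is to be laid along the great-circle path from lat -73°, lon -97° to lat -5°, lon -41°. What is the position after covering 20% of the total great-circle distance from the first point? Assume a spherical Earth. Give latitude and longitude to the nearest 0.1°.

≈ lat -62.0°, lon -68.7°

Convert each endpoint to a unit vector on the sphere (x = cos φ cos λ, y = cos φ sin λ, z = sin φ).
The central angle between the endpoints is δ = arccos(p₁·p₂) ≈ 1.322 rad (75.7°).
Interpolate at f = 0.20 with slerp weights a = sin((1−f)δ)/sin δ ≈ 0.899, b = sin(fδ)/sin δ ≈ 0.270.
p = a·p₁ + b·p₂ ≈ (0.171, -0.437, -0.883); φ = arcsin(p_z) ≈ -62.02°, λ = atan2(p_y, p_x) ≈ -68.67°.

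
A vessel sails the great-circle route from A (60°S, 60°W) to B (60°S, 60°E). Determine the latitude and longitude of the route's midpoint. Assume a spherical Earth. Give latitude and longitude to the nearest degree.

From cos δ = sin φ₁ sin φ₂ + cos φ₁ cos φ₂ cos Δλ, the central angle is δ ≈ 0.896 rad (51.3°).
Interpolate at f = 1/2 with slerp weights a = sin((1−f)δ)/sin δ ≈ 0.555, b = sin(fδ)/sin δ ≈ 0.555.
p = a·p₁ + b·p₂ ≈ (0.277, 0.000, -0.961); φ = arcsin(p_z) ≈ -73.90°, λ = atan2(p_y, p_x) ≈ 0.00°.

≈ (74°S, 0°E)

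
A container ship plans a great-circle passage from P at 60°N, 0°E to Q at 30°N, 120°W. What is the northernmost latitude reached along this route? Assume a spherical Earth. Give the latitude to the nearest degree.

≈ 67°N

The great circle lies in the plane with unit normal n̂ = (p₁ × p₂)/|p₁ × p₂|.
Here n̂_z ≈ -0.384; the vertex latitude is φ_max = arccos|n̂_z| ≈ 67.4°.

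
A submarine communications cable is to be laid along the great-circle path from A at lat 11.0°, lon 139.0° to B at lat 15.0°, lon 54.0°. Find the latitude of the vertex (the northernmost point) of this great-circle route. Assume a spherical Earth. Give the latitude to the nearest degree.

The great circle lies in the plane with unit normal n̂ = (p₁ × p₂)/|p₁ × p₂|.
Here n̂_z ≈ -0.953; the vertex latitude is φ_max = arccos|n̂_z| ≈ 17.7°.

≈ 18°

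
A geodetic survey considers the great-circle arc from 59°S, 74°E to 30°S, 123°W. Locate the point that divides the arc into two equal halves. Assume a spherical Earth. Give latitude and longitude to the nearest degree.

The haversine formula gives a central angle δ ≈ 1.569 rad (89.9°) between the endpoints.
Interpolate at f = 1/2 with slerp weights a = sin((1−f)δ)/sin δ ≈ 0.706, b = sin(fδ)/sin δ ≈ 0.706.
p = a·p₁ + b·p₂ ≈ (-0.233, -0.163, -0.959); φ = arcsin(p_z) ≈ -73.47°, λ = atan2(p_y, p_x) ≈ -144.96°.

≈ 73°S, 145°W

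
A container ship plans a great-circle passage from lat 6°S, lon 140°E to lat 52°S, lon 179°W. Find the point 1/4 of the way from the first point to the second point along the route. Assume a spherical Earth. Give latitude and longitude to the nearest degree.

Convert each endpoint to a unit vector on the sphere (x = cos φ cos λ, y = cos φ sin λ, z = sin φ).
The central angle between the endpoints is δ = arccos(p₁·p₂) ≈ 0.995 rad (57.0°).
Interpolate at f = 1/4 with slerp weights a = sin((1−f)δ)/sin δ ≈ 0.809, b = sin(fδ)/sin δ ≈ 0.294.
p = a·p₁ + b·p₂ ≈ (-0.797, 0.514, -0.316); φ = arcsin(p_z) ≈ -18.42°, λ = atan2(p_y, p_x) ≈ 147.18°.

≈ lat 18°S, lon 147°E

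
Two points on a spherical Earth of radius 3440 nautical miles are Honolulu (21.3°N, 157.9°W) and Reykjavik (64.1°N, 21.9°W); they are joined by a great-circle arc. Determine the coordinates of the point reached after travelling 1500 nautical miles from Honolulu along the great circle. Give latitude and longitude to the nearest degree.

Convert each endpoint to a unit vector on the sphere (x = cos φ cos λ, y = cos φ sin λ, z = sin φ).
The central angle between the endpoints is δ = arccos(p₁·p₂) ≈ 1.537 rad (88.1°). The total great-circle distance is δ·R ≈ 1.537 × 3440 ≈ 5286 nmi, so the target fraction is f = 1500/5286 ≈ 0.284.
Interpolate at f ≈ 0.284 with slerp weights a = sin((1−f)δ)/sin δ ≈ 0.892, b = sin(fδ)/sin δ ≈ 0.423.
p = a·p₁ + b·p₂ ≈ (-0.599, -0.382, 0.704); φ = arcsin(p_z) ≈ 44.76°, λ = atan2(p_y, p_x) ≈ -147.50°.

≈ 45°N, 147°W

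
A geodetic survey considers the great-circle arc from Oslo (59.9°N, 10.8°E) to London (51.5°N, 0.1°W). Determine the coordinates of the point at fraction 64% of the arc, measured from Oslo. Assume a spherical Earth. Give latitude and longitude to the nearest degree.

Write both endpoints as unit vectors p₁, p₂ with components (cos φ cos λ, cos φ sin λ, sin φ).
The central angle between the endpoints is δ = arccos(p₁·p₂) ≈ 0.181 rad (10.4°).
Interpolate at f = 0.64 with slerp weights a = sin((1−f)δ)/sin δ ≈ 0.362, b = sin(fδ)/sin δ ≈ 0.642.
p = a·p₁ + b·p₂ ≈ (0.578, 0.033, 0.815); φ = arcsin(p_z) ≈ 54.63°, λ = atan2(p_y, p_x) ≈ 3.30°.

≈ 55°N, 3°E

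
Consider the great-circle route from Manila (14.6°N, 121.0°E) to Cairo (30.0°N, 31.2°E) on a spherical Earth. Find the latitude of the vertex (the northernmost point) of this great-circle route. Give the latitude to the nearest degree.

≈ 32°N

The great circle lies in the plane with unit normal n̂ = (p₁ × p₂)/|p₁ × p₂|.
Here n̂_z ≈ -0.845; the vertex latitude is φ_max = arccos|n̂_z| ≈ 32.3°.
Check via Clairaut: cos φ_max = |cos φ₁| · sin C = cos(14.6°)·sin(60.8°) ≈ 0.845, again giving ≈ 32.3°.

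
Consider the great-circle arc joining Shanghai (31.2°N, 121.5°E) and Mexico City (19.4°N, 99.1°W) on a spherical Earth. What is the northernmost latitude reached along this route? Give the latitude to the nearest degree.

The great circle lies in the plane with unit normal n̂ = (p₁ × p₂)/|p₁ × p₂|.
Here n̂_z ≈ +0.585; the vertex latitude is φ_max = arccos|n̂_z| ≈ 54.2°.

≈ 54°N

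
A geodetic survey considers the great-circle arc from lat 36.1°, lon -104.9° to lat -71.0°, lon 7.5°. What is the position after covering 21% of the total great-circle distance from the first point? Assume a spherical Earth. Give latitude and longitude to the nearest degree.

≈ lat 10°, lon -94°

From cos δ = sin φ₁ sin φ₂ + cos φ₁ cos φ₂ cos Δλ, the central angle is δ ≈ 2.288 rad (131.1°).
Interpolate at f = 0.21 with slerp weights a = sin((1−f)δ)/sin δ ≈ 1.290, b = sin(fδ)/sin δ ≈ 0.613.
p = a·p₁ + b·p₂ ≈ (-0.070, -0.981, 0.180); φ = arcsin(p_z) ≈ 10.38°, λ = atan2(p_y, p_x) ≈ -94.08°.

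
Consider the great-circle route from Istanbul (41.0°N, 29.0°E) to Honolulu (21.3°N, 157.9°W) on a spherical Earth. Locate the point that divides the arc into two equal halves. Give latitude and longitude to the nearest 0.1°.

≈ 78.7°N, 175.7°E

From cos δ = sin φ₁ sin φ₂ + cos φ₁ cos φ₂ cos Δλ, the central angle is δ ≈ 2.049 rad (117.4°).
Interpolate at f = 1/2 with slerp weights a = sin((1−f)δ)/sin δ ≈ 0.962, b = sin(fδ)/sin δ ≈ 0.962.
p = a·p₁ + b·p₂ ≈ (-0.195, 0.015, 0.981); φ = arcsin(p_z) ≈ 78.70°, λ = atan2(p_y, p_x) ≈ 175.67°.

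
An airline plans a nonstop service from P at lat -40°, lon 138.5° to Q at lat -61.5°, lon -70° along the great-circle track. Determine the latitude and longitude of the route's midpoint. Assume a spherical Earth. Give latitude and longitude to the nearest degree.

≈ lat -75°, lon 172°

From cos δ = sin φ₁ sin φ₂ + cos φ₁ cos φ₂ cos Δλ, the central angle is δ ≈ 1.325 rad (75.9°).
Interpolate at f = 1/2 with slerp weights a = sin((1−f)δ)/sin δ ≈ 0.634, b = sin(fδ)/sin δ ≈ 0.634.
p = a·p₁ + b·p₂ ≈ (-0.260, 0.038, -0.965); φ = arcsin(p_z) ≈ -74.75°, λ = atan2(p_y, p_x) ≈ 171.79°.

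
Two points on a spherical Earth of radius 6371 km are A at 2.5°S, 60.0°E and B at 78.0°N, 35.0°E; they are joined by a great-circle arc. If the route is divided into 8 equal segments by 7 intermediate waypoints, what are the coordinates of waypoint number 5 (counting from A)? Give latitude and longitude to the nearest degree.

Convert each endpoint to a unit vector on the sphere (x = cos φ cos λ, y = cos φ sin λ, z = sin φ).
The central angle between the endpoints is δ = arccos(p₁·p₂) ≈ 1.425 rad (81.6°).
Interpolate at f = 5/8 with slerp weights a = sin((1−f)δ)/sin δ ≈ 0.515, b = sin(fδ)/sin δ ≈ 0.786.
p = a·p₁ + b·p₂ ≈ (0.391, 0.539, 0.746); φ = arcsin(p_z) ≈ 48.25°, λ = atan2(p_y, p_x) ≈ 54.05°.

≈ 48°N, 54°E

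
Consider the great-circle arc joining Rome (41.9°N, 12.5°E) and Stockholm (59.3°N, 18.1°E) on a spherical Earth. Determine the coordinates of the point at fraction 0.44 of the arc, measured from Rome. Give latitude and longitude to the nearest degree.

From cos δ = sin φ₁ sin φ₂ + cos φ₁ cos φ₂ cos Δλ, the central angle is δ ≈ 0.310 rad (17.7°).
Interpolate at f = 0.44 with slerp weights a = sin((1−f)δ)/sin δ ≈ 0.566, b = sin(fδ)/sin δ ≈ 0.446.
p = a·p₁ + b·p₂ ≈ (0.628, 0.162, 0.761); φ = arcsin(p_z) ≈ 49.59°, λ = atan2(p_y, p_x) ≈ 14.46°.

≈ 50°N, 14°E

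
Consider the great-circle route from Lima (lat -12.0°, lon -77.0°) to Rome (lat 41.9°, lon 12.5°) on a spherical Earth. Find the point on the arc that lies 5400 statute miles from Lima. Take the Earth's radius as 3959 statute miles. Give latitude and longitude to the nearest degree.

≈ lat 36°, lon -12°

Write both endpoints as unit vectors p₁, p₂ with components (cos φ cos λ, cos φ sin λ, sin φ).
The central angle between the endpoints is δ = arccos(p₁·p₂) ≈ 1.704 rad (97.6°). The total great-circle distance is δ·R ≈ 1.704 × 3959 ≈ 6745 mi, so the target fraction is f = 5400/6745 ≈ 0.801.
Interpolate at f ≈ 0.801 with slerp weights a = sin((1−f)δ)/sin δ ≈ 0.336, b = sin(fδ)/sin δ ≈ 0.987.
p = a·p₁ + b·p₂ ≈ (0.791, -0.161, 0.590); φ = arcsin(p_z) ≈ 36.12°, λ = atan2(p_y, p_x) ≈ -11.52°.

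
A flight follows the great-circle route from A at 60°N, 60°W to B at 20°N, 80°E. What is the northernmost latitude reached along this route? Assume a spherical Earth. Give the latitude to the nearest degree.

The great circle lies in the plane with unit normal n̂ = (p₁ × p₂)/|p₁ × p₂|.
Here n̂_z ≈ +0.303; the vertex latitude is φ_max = arccos|n̂_z| ≈ 72.4°.
Check via Clairaut: cos φ_max = |cos φ₁| · sin C = cos(60.0°)·sin(37.2°) ≈ 0.303, again giving ≈ 72.4°.

≈ 72°N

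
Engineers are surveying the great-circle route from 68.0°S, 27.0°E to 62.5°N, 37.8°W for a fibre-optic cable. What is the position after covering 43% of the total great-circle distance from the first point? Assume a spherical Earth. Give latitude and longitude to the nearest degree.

Write both endpoints as unit vectors p₁, p₂ with components (cos φ cos λ, cos φ sin λ, sin φ).
The central angle between the endpoints is δ = arccos(p₁·p₂) ≈ 2.417 rad (138.5°).
Interpolate at f = 0.43 with slerp weights a = sin((1−f)δ)/sin δ ≈ 1.481, b = sin(fδ)/sin δ ≈ 1.301.
p = a·p₁ + b·p₂ ≈ (0.969, -0.116, -0.219); φ = arcsin(p_z) ≈ -12.66°, λ = atan2(p_y, p_x) ≈ -6.84°.

≈ 13°S, 7°W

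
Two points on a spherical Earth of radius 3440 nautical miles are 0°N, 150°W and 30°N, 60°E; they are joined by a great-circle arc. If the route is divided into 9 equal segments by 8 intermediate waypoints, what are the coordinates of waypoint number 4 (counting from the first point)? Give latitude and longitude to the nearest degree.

Write both endpoints as unit vectors p₁, p₂ with components (cos φ cos λ, cos φ sin λ, sin φ).
The central angle between the endpoints is δ = arccos(p₁·p₂) ≈ 2.419 rad (138.6°).
Interpolate at f = 4/9 with slerp weights a = sin((1−f)δ)/sin δ ≈ 1.473, b = sin(fδ)/sin δ ≈ 1.330.
p = a·p₁ + b·p₂ ≈ (-0.700, 0.261, 0.665); φ = arcsin(p_z) ≈ 41.68°, λ = atan2(p_y, p_x) ≈ 159.56°.

≈ 42°N, 160°E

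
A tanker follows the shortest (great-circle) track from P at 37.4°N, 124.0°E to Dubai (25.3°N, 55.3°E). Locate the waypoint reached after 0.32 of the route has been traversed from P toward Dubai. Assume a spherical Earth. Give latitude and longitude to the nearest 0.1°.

From cos δ = sin φ₁ sin φ₂ + cos φ₁ cos φ₂ cos Δλ, the central angle is δ ≈ 1.023 rad (58.6°).
Interpolate at f = 0.32 with slerp weights a = sin((1−f)δ)/sin δ ≈ 0.751, b = sin(fδ)/sin δ ≈ 0.377.
p = a·p₁ + b·p₂ ≈ (-0.140, 0.774, 0.617); φ = arcsin(p_z) ≈ 38.10°, λ = atan2(p_y, p_x) ≈ 100.22°.

≈ 38.1°N, 100.2°E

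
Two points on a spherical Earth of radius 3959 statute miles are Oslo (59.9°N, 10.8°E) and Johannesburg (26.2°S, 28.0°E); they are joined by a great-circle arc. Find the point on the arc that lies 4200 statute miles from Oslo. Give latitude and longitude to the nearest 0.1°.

Write both endpoints as unit vectors p₁, p₂ with components (cos φ cos λ, cos φ sin λ, sin φ).
The central angle between the endpoints is δ = arccos(p₁·p₂) ≈ 1.523 rad (87.3°). The total great-circle distance is δ·R ≈ 1.523 × 3959 ≈ 6029 mi, so the target fraction is f = 4200/6029 ≈ 0.697.
Interpolate at f ≈ 0.697 with slerp weights a = sin((1−f)δ)/sin δ ≈ 0.446, b = sin(fδ)/sin δ ≈ 0.874.
p = a·p₁ + b·p₂ ≈ (0.912, 0.410, 0.000); φ = arcsin(p_z) ≈ 0.02°, λ = atan2(p_y, p_x) ≈ 24.21°.

≈ (0.0°N, 24.2°E)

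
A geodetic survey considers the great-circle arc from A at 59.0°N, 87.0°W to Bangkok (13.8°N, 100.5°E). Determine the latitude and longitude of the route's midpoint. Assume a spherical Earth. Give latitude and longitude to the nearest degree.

≈ 67°N, 109°E

Write both endpoints as unit vectors p₁, p₂ with components (cos φ cos λ, cos φ sin λ, sin φ).
The central angle between the endpoints is δ = arccos(p₁·p₂) ≈ 1.867 rad (106.9°).
Interpolate at f = 1/2 with slerp weights a = sin((1−f)δ)/sin δ ≈ 0.840, b = sin(fδ)/sin δ ≈ 0.840.
p = a·p₁ + b·p₂ ≈ (-0.126, 0.370, 0.920); φ = arcsin(p_z) ≈ 66.99°, λ = atan2(p_y, p_x) ≈ 108.81°.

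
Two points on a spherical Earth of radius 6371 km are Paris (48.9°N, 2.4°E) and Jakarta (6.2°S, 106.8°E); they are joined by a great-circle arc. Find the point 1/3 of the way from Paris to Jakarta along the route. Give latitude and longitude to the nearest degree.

≈ (42°N, 52°E)

Write both endpoints as unit vectors p₁, p₂ with components (cos φ cos λ, cos φ sin λ, sin φ).
The central angle between the endpoints is δ = arccos(p₁·p₂) ≈ 1.817 rad (104.1°).
Interpolate at f = 1/3 with slerp weights a = sin((1−f)δ)/sin δ ≈ 0.965, b = sin(fδ)/sin δ ≈ 0.587.
p = a·p₁ + b·p₂ ≈ (0.465, 0.585, 0.664); φ = arcsin(p_z) ≈ 41.61°, λ = atan2(p_y, p_x) ≈ 51.52°.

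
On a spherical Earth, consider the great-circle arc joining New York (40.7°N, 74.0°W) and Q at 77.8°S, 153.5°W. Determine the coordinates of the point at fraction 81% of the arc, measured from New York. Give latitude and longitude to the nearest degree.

Write both endpoints as unit vectors p₁, p₂ with components (cos φ cos λ, cos φ sin λ, sin φ).
The central angle between the endpoints is δ = arccos(p₁·p₂) ≈ 2.225 rad (127.5°).
Interpolate at f = 0.81 with slerp weights a = sin((1−f)δ)/sin δ ≈ 0.517, b = sin(fδ)/sin δ ≈ 1.226.
p = a·p₁ + b·p₂ ≈ (-0.124, -0.492, -0.862); φ = arcsin(p_z) ≈ -59.50°, λ = atan2(p_y, p_x) ≈ -104.13°.

≈ 59°S, 104°W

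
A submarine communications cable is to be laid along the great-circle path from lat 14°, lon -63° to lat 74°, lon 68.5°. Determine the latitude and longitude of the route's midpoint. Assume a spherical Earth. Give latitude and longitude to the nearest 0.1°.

Write both endpoints as unit vectors p₁, p₂ with components (cos φ cos λ, cos φ sin λ, sin φ).
The central angle between the endpoints is δ = arccos(p₁·p₂) ≈ 1.515 rad (86.8°).
Interpolate at f = 1/2 with slerp weights a = sin((1−f)δ)/sin δ ≈ 0.688, b = sin(fδ)/sin δ ≈ 0.688.
p = a·p₁ + b·p₂ ≈ (0.373, -0.419, 0.828); φ = arcsin(p_z) ≈ 55.91°, λ = atan2(p_y, p_x) ≈ -48.31°.

≈ lat 55.9°, lon -48.3°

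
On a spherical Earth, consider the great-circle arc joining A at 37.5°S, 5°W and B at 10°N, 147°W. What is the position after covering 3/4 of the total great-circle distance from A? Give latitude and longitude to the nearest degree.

≈ 14°S, 123°W

The haversine formula gives a central angle δ ≈ 2.377 rad (136.2°) between the endpoints.
Interpolate at f = 3/4 with slerp weights a = sin((1−f)δ)/sin δ ≈ 0.808, b = sin(fδ)/sin δ ≈ 1.412.
p = a·p₁ + b·p₂ ≈ (-0.527, -0.813, -0.247); φ = arcsin(p_z) ≈ -14.30°, λ = atan2(p_y, p_x) ≈ -122.96°.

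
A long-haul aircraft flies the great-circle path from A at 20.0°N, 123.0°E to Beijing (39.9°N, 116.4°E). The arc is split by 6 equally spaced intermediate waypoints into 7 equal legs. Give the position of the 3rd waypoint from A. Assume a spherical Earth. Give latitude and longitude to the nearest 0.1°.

Convert each endpoint to a unit vector on the sphere (x = cos φ cos λ, y = cos φ sin λ, z = sin φ).
The central angle between the endpoints is δ = arccos(p₁·p₂) ≈ 0.361 rad (20.7°).
Interpolate at f = 3/7 with slerp weights a = sin((1−f)δ)/sin δ ≈ 0.580, b = sin(fδ)/sin δ ≈ 0.436.
p = a·p₁ + b·p₂ ≈ (-0.446, 0.757, 0.478); φ = arcsin(p_z) ≈ 28.57°, λ = atan2(p_y, p_x) ≈ 120.49°.

≈ 28.6°N, 120.5°E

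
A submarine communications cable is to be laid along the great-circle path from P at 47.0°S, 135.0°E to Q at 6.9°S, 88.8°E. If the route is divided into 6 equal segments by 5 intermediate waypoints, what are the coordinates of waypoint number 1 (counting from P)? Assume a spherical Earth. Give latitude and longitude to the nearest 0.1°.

≈ 41.7°S, 124.2°E

The haversine formula gives a central angle δ ≈ 0.981 rad (56.2°) between the endpoints.
Interpolate at f = 1/6 with slerp weights a = sin((1−f)δ)/sin δ ≈ 0.878, b = sin(fδ)/sin δ ≈ 0.196.
p = a·p₁ + b·p₂ ≈ (-0.419, 0.618, -0.665); φ = arcsin(p_z) ≈ -41.72°, λ = atan2(p_y, p_x) ≈ 124.16°.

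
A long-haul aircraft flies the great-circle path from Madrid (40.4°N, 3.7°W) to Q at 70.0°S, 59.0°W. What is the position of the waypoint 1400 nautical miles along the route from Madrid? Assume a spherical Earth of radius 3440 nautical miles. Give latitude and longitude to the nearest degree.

≈ 18°N, 11°W

Write both endpoints as unit vectors p₁, p₂ with components (cos φ cos λ, cos φ sin λ, sin φ).
The central angle between the endpoints is δ = arccos(p₁·p₂) ≈ 2.050 rad (117.4°). The total great-circle distance is δ·R ≈ 2.050 × 3440 ≈ 7051 nmi, so the target fraction is f = 1400/7051 ≈ 0.199.
Interpolate at f ≈ 0.199 with slerp weights a = sin((1−f)δ)/sin δ ≈ 1.124, b = sin(fδ)/sin δ ≈ 0.446.
p = a·p₁ + b·p₂ ≈ (0.933, -0.186, 0.309); φ = arcsin(p_z) ≈ 18.02°, λ = atan2(p_y, p_x) ≈ -11.28°.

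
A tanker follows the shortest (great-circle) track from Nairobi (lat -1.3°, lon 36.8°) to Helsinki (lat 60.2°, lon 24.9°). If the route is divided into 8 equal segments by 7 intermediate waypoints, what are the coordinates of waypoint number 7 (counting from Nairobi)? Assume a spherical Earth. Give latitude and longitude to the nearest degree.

Convert each endpoint to a unit vector on the sphere (x = cos φ cos λ, y = cos φ sin λ, z = sin φ).
The central angle between the endpoints is δ = arccos(p₁·p₂) ≈ 1.085 rad (62.2°).
Interpolate at f = 7/8 with slerp weights a = sin((1−f)δ)/sin δ ≈ 0.153, b = sin(fδ)/sin δ ≈ 0.919.
p = a·p₁ + b·p₂ ≈ (0.537, 0.284, 0.794); φ = arcsin(p_z) ≈ 52.60°, λ = atan2(p_y, p_x) ≈ 27.88°.

≈ lat 53°, lon 28°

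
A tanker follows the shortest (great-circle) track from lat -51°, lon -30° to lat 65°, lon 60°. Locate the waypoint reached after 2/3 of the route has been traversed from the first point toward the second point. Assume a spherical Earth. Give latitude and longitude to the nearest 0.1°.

Convert each endpoint to a unit vector on the sphere (x = cos φ cos λ, y = cos φ sin λ, z = sin φ).
The central angle between the endpoints is δ = arccos(p₁·p₂) ≈ 2.352 rad (134.8°).
Interpolate at f = 2/3 with slerp weights a = sin((1−f)δ)/sin δ ≈ 0.995, b = sin(fδ)/sin δ ≈ 1.409.
p = a·p₁ + b·p₂ ≈ (0.840, 0.203, 0.504); φ = arcsin(p_z) ≈ 30.24°, λ = atan2(p_y, p_x) ≈ 13.56°.

≈ lat 30.2°, lon 13.6°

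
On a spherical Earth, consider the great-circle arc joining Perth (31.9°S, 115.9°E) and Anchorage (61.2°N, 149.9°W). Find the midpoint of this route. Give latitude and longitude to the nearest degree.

≈ 20°N, 146°E

The haversine formula gives a central angle δ ≈ 2.086 rad (119.5°) between the endpoints.
Interpolate at f = 1/2 with slerp weights a = sin((1−f)δ)/sin δ ≈ 0.993, b = sin(fδ)/sin δ ≈ 0.993.
p = a·p₁ + b·p₂ ≈ (-0.782, 0.518, 0.345); φ = arcsin(p_z) ≈ 20.21°, λ = atan2(p_y, p_x) ≈ 146.46°.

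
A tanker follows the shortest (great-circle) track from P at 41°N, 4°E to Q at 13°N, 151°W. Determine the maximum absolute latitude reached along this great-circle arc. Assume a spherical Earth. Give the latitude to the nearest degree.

≈ 69°N

The great circle lies in the plane with unit normal n̂ = (p₁ × p₂)/|p₁ × p₂|.
Here n̂_z ≈ -0.364; the vertex latitude is φ_max = arccos|n̂_z| ≈ 68.7°.
Check via Clairaut: cos φ_max = |cos φ₁| · sin C = cos(41.0°)·sin(28.8°) ≈ 0.364, again giving ≈ 68.7°.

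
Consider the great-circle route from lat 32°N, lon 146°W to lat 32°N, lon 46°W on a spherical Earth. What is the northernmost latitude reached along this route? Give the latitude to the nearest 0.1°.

≈ 44.2°N

The great circle lies in the plane with unit normal n̂ = (p₁ × p₂)/|p₁ × p₂|.
Here n̂_z ≈ +0.717; the vertex latitude is φ_max = arccos|n̂_z| ≈ 44.2°.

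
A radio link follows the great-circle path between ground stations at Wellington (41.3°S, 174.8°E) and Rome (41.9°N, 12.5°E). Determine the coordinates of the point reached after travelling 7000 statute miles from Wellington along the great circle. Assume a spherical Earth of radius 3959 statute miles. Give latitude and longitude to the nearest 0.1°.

Write both endpoints as unit vectors p₁, p₂ with components (cos φ cos λ, cos φ sin λ, sin φ).
The central angle between the endpoints is δ = arccos(p₁·p₂) ≈ 2.911 rad (166.8°). The total great-circle distance is δ·R ≈ 2.911 × 3959 ≈ 11524 mi, so the target fraction is f = 7000/11524 ≈ 0.607.
Interpolate at f ≈ 0.607 with slerp weights a = sin((1−f)δ)/sin δ ≈ 3.976, b = sin(fδ)/sin δ ≈ 4.286.
p = a·p₁ + b·p₂ ≈ (0.140, 0.961, 0.238); φ = arcsin(p_z) ≈ 13.77°, λ = atan2(p_y, p_x) ≈ 81.74°.

≈ 13.8°N, 81.7°E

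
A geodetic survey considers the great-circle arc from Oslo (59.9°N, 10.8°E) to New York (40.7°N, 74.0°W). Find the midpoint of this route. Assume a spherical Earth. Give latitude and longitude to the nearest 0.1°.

≈ 58.1°N, 42.1°W

Convert each endpoint to a unit vector on the sphere (x = cos φ cos λ, y = cos φ sin λ, z = sin φ).
The central angle between the endpoints is δ = arccos(p₁·p₂) ≈ 0.929 rad (53.2°).
Interpolate at f = 1/2 with slerp weights a = sin((1−f)δ)/sin δ ≈ 0.559, b = sin(fδ)/sin δ ≈ 0.559.
p = a·p₁ + b·p₂ ≈ (0.392, -0.355, 0.849); φ = arcsin(p_z) ≈ 58.05°, λ = atan2(p_y, p_x) ≈ -42.14°.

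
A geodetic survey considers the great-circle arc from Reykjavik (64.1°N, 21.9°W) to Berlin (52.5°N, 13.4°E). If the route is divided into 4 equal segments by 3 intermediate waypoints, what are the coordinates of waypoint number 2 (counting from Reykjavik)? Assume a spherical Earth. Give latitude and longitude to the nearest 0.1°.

≈ (59.5°N, 1.3°W)

Write both endpoints as unit vectors p₁, p₂ with components (cos φ cos λ, cos φ sin λ, sin φ).
The central angle between the endpoints is δ = arccos(p₁·p₂) ≈ 0.375 rad (21.5°).
Interpolate at f = 2/4 with slerp weights a = sin((1−f)δ)/sin δ ≈ 0.509, b = sin(fδ)/sin δ ≈ 0.509.
p = a·p₁ + b·p₂ ≈ (0.508, -0.011, 0.862); φ = arcsin(p_z) ≈ 59.49°, λ = atan2(p_y, p_x) ≈ -1.25°.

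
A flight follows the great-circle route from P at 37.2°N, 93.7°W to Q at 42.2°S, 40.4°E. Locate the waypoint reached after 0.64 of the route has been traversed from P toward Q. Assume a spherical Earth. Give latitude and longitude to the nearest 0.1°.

≈ 19.6°S, 15.8°W

Write both endpoints as unit vectors p₁, p₂ with components (cos φ cos λ, cos φ sin λ, sin φ).
The central angle between the endpoints is δ = arccos(p₁·p₂) ≈ 2.527 rad (144.8°).
Interpolate at f = 0.64 with slerp weights a = sin((1−f)δ)/sin δ ≈ 1.368, b = sin(fδ)/sin δ ≈ 1.731.
p = a·p₁ + b·p₂ ≈ (0.906, -0.256, -0.336); φ = arcsin(p_z) ≈ -19.63°, λ = atan2(p_y, p_x) ≈ -15.77°.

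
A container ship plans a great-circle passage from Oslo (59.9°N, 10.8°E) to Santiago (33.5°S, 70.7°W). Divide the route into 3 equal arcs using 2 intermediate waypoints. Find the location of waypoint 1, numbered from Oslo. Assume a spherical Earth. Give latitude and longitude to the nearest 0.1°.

Convert each endpoint to a unit vector on the sphere (x = cos φ cos λ, y = cos φ sin λ, z = sin φ).
The central angle between the endpoints is δ = arccos(p₁·p₂) ≈ 2.000 rad (114.6°).
Interpolate at f = 1/3 with slerp weights a = sin((1−f)δ)/sin δ ≈ 1.069, b = sin(fδ)/sin δ ≈ 0.680.
p = a·p₁ + b·p₂ ≈ (0.714, -0.435, 0.549); φ = arcsin(p_z) ≈ 33.32°, λ = atan2(p_y, p_x) ≈ -31.34°.

≈ 33.3°N, 31.3°W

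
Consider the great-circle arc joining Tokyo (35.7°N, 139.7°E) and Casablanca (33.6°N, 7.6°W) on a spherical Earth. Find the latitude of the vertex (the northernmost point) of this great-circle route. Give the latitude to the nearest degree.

≈ 68°N

The great circle lies in the plane with unit normal n̂ = (p₁ × p₂)/|p₁ × p₂|.
Here n̂_z ≈ -0.377; the vertex latitude is φ_max = arccos|n̂_z| ≈ 67.9°.
Check via Clairaut: cos φ_max = |cos φ₁| · sin C = cos(35.7°)·sin(27.7°) ≈ 0.377, again giving ≈ 67.9°.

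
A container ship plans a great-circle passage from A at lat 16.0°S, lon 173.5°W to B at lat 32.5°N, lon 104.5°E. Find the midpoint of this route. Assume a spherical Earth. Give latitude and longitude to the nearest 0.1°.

Write both endpoints as unit vectors p₁, p₂ with components (cos φ cos λ, cos φ sin λ, sin φ).
The central angle between the endpoints is δ = arccos(p₁·p₂) ≈ 1.606 rad (92.0°).
Interpolate at f = 1/2 with slerp weights a = sin((1−f)δ)/sin δ ≈ 0.720, b = sin(fδ)/sin δ ≈ 0.720.
p = a·p₁ + b·p₂ ≈ (-0.840, 0.509, 0.188); φ = arcsin(p_z) ≈ 10.86°, λ = atan2(p_y, p_x) ≈ 148.75°.

≈ lat 10.9°N, lon 148.7°E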